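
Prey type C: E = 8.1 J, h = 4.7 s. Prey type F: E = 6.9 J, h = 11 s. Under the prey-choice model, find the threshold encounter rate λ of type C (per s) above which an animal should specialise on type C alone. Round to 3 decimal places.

Drop type F once their profitability E₂/h₂ falls below the rate achievable on type C alone: E₂/h₂ = λE₁/(1 + λh₁).
Solve for λ: λE₁h₂ = E₂(1 + λh₁) → λ(E₁h₂ − E₂h₁) = E₂ → λ = E₂/(E₁h₂ − E₂h₁).
λ = 6.9/(8.1×11 − 6.9×4.7) = 6.9/56.67 = 0.1218 per s.

0.122 per s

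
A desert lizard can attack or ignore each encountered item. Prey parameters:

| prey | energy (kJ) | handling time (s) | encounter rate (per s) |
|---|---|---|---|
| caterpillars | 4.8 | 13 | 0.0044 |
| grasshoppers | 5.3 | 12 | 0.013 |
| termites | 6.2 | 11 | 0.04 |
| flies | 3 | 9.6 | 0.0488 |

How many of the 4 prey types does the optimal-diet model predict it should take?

4

Rank by E/h (kJ/s): termites 0.564, grasshoppers 0.442, caterpillars 0.369, flies 0.312. Include each in turn until the next type's E/h falls below the running intake rate.
Rate on top 1: 0.1722. grasshoppers: 0.442 > 0.1722 → include.
Rate on top 2: 0.1986. caterpillars: 0.369 > 0.1986 → include.
Rate on top 3: 0.2045. flies: 0.312 > 0.2045 → include.
Optimal diet: termites, grasshoppers, caterpillars, flies — 4 of 4 types.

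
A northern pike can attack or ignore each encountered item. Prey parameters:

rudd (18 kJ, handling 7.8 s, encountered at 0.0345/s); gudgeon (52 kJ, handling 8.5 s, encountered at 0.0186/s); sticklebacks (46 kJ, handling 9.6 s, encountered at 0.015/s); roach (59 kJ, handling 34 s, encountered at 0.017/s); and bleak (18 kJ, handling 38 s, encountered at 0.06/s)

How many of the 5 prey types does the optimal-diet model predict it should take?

4

Profitabilities (E/h, kJ/s): gudgeon 6.12, sticklebacks 4.79, rudd 2.31, roach 1.74, bleak 0.474. Add prey in this order while the next type's profitability exceeds the intake rate on those already taken.
Rate on top 1: 0.8352. sticklebacks: 4.79 > 0.8352 → include.
Rate on top 2: 1.273. rudd: 2.31 > 1.273 → include.
Rate on top 3: 1.45. roach: 1.74 > 1.45 → include.
Rate on top 4: 1.527. bleak: 0.474 < 1.527 → exclude; stop.
Optimal diet: gudgeon, sticklebacks, rudd, roach — 4 of 5 types.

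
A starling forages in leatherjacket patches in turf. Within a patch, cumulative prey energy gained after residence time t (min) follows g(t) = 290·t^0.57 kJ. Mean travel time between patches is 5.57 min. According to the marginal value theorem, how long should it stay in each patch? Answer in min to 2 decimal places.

By the marginal value theorem, leave when the instantaneous gain rate g'(t) equals the habitat-wide average g(t)/(T + t).
g'(t) = 0.57·290·t^-0.43. Setting 0.57·290·t^-0.43 = 290·t^0.57/(5.57+t) gives 0.57(5.57+t) = t, so 0.43·t = 0.57×5.57.
t* = 0.57×5.57/0.43 = 7.383 min.

7.38 min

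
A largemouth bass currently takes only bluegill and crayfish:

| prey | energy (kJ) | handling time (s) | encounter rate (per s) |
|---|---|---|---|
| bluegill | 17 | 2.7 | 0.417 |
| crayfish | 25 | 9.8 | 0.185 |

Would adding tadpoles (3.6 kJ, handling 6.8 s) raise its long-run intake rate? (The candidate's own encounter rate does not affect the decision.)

Current rate: (0.417×17 + 0.185×25)/(1 + 0.417×2.7 + 0.185×9.8) = 2.974 kJ/s.
tadpoles: E/h = 3.6/6.8 = 0.5294 kJ/s.
Since 0.5294 < R, time spent handling tadpoles is better spent searching.

No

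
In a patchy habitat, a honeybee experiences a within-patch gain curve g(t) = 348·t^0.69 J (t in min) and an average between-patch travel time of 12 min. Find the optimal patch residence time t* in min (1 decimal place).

Optimal t* satisfies g'(t*) = g(t*)/(T + t*).
g'(t) = 0.69·348·t^-0.31. Setting 0.69·348·t^-0.31 = 348·t^0.69/(12+t) gives 0.69(12+t) = t, so 0.31·t = 0.69×12.
t* = 0.69×12/0.31 = 26.71 min.

26.7 min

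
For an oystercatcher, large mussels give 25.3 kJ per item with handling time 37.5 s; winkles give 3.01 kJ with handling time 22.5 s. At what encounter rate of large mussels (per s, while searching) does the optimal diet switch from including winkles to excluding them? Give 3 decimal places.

0.007 per s

The zero-one rule: include winkles iff E₂/h₂ > λE₁/(1+λh₁). Equality gives the switch point.
λE₁h₂ = E₂ + λE₂h₁ ⇒ λ = E₂/(E₁h₂ − E₂h₁) = 3.01/(569.2 − 112.9) = 0.006595 per s.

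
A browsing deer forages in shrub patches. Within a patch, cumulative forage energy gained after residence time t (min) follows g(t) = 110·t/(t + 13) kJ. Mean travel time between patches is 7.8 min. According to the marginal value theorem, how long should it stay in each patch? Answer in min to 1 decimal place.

10.1 min

Optimal t* satisfies g'(t*) = g(t*)/(T + t*).
g'(t) = 110·13/(t + 13)². Setting 110·13/(t+13)² = 110t/[(t+13)(7.8+t)] gives 13(7.8+t) = t(t+13), so t² = 13×7.8 = 101.4.
t* = √101.4 = 10.07 min.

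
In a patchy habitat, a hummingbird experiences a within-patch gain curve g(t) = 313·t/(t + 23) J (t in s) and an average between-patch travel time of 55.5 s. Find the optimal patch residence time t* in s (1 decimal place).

Optimal t* satisfies g'(t*) = g(t*)/(T + t*).
g'(t) = 313·23/(t + 23)². Setting 313·23/(t+23)² = 313t/[(t+23)(55.5+t)] gives 23(55.5+t) = t(t+23), so t² = 23×55.5 = 1276.
t* = √1276 = 35.73 s.

35.7 s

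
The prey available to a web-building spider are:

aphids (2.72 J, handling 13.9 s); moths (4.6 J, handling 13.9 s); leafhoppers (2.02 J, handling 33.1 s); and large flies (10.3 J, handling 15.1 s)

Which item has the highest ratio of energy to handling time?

In descending order of E/h:
large flies: 10.3/15.1 = 0.682 J/s
moths: 4.6/13.9 = 0.331 J/s
aphids: 2.72/13.9 = 0.196 J/s
leafhoppers: 2.02/33.1 = 0.061 J/s

large flies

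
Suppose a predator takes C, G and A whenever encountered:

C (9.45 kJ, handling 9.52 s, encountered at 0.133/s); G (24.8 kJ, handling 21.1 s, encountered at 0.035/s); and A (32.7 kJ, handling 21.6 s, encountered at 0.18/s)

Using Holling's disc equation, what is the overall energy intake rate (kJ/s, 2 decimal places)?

Energy encountered per unit search time: 0.133×9.45 + 0.035×24.8 + 0.18×32.7 = 8.011 kJ/s.
Handling time per unit search time: 0.133×9.52 + 0.035×21.1 + 0.18×21.6 = 5.893.
Rate = 8.011/(1 + 5.893) = 1.162 kJ/s.

1.16 kJ/s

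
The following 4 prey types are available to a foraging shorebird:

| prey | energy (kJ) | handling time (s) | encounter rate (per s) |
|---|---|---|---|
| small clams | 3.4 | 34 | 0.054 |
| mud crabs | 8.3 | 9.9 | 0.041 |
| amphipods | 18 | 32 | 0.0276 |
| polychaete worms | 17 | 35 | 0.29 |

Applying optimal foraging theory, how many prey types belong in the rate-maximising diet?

Rank by E/h (kJ/s): mud crabs 0.838, amphipods 0.562, polychaete worms 0.486, small clams 0.1. Include each in turn until the next type's E/h falls below the running intake rate.
Rate on top 1: 0.2421. amphipods: 0.562 > 0.2421 → include.
Rate on top 2: 0.3657. polychaete worms: 0.486 > 0.3657 → include.
Rate on top 3: 0.4636. small clams: 0.1 < 0.4636 → exclude; stop.
Optimal diet: mud crabs, amphipods, polychaete worms — 3 of 4 types.

3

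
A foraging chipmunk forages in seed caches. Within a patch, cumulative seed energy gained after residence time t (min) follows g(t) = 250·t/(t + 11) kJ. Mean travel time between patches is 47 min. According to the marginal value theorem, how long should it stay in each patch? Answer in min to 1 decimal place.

Maximise g(t)/(T+t): set derivative to zero → g'(t)(T+t) = g(t).
g'(t) = 250·11/(t + 11)². Setting 250·11/(t+11)² = 250t/[(t+11)(47+t)] gives 11(47+t) = t(t+11), so t² = 11×47 = 517.
t* = √517 = 22.74 min.

22.7 min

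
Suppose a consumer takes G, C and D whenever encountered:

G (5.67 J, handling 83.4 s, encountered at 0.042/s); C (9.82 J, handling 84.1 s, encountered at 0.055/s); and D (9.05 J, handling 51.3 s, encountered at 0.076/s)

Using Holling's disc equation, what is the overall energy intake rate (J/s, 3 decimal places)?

R = (0.042×5.67 + 0.055×9.82 + 0.076×9.05) / (1 + 0.042×83.4 + 0.055×84.1 + 0.076×51.3) = 1.466/13.03 = 0.1125 J/s.

0.113 J/s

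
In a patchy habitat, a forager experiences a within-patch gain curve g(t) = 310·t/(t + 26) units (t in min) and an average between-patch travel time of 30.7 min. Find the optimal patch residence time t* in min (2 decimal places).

Optimal t* satisfies g'(t*) = g(t*)/(T + t*).
g'(t) = 310·26/(t + 26)². Setting 310·26/(t+26)² = 310t/[(t+26)(30.7+t)] gives 26(30.7+t) = t(t+26), so t² = 26×30.7 = 798.2.
t* = √798.2 = 28.25 min.

28.25 min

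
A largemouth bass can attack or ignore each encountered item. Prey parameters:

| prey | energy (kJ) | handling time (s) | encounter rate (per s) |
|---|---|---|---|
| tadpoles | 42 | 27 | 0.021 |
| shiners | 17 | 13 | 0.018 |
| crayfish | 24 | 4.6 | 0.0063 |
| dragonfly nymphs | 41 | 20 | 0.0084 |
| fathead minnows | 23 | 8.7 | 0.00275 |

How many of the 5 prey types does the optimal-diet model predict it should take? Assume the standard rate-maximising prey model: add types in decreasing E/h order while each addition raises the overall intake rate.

5

Rank by E/h (kJ/s): crayfish 5.22, fathead minnows 2.64, dragonfly nymphs 2.05, tadpoles 1.56, shiners 1.31. Include each in turn until the next type's E/h falls below the running intake rate.
Rate on top 1: 0.1469. fathead minnows: 2.64 > 0.1469 → include.
Rate on top 2: 0.2037. dragonfly nymphs: 2.05 > 0.2037 → include.
Rate on top 3: 0.4577. tadpoles: 1.56 > 0.4577 → include.
Rate on top 4: 0.8059. shiners: 1.31 > 0.8059 → include.
Optimal diet: crayfish, fathead minnows, dragonfly nymphs, tadpoles, shiners — 5 of 5 types.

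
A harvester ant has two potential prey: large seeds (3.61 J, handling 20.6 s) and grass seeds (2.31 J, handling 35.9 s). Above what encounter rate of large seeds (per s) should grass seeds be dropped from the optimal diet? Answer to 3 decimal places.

0.028 per s

The zero-one rule: include grass seeds iff E₂/h₂ > λE₁/(1+λh₁). Equality gives the switch point.
λE₁h₂ = E₂ + λE₂h₁ ⇒ λ = E₂/(E₁h₂ − E₂h₁) = 2.31/(129.6 − 47.59) = 0.02817 per s.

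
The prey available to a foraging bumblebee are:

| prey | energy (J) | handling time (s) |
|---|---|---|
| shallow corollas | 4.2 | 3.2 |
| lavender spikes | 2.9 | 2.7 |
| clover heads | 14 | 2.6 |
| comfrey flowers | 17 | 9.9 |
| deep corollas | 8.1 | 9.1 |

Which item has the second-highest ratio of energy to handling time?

In descending order of E/h:
clover heads: 14/2.6 = 5.38 J/s
comfrey flowers: 17/9.9 = 1.72 J/s
shallow corollas: 4.2/3.2 = 1.31 J/s
lavender spikes: 2.9/2.7 = 1.07 J/s
deep corollas: 8.1/9.1 = 0.89 J/s

comfrey flowers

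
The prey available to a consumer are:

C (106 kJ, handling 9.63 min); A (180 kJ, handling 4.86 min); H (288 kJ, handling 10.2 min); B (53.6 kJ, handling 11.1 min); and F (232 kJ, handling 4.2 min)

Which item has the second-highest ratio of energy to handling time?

In descending order of E/h:
F: 232/4.2 = 55.2 kJ/min
A: 180/4.86 = 37 kJ/min
H: 288/10.2 = 28.2 kJ/min
C: 106/9.63 = 11 kJ/min
B: 53.6/11.1 = 4.83 kJ/min

A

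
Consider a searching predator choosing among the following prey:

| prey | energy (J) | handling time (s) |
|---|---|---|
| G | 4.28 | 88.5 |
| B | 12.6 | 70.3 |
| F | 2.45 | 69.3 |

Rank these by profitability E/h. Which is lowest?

Profitability E/h (J/s): G = 4.28/88.5 = 0.0484, B = 12.6/70.3 = 0.179, F = 2.45/69.3 = 0.0354.
Ranked: B > G > F.

F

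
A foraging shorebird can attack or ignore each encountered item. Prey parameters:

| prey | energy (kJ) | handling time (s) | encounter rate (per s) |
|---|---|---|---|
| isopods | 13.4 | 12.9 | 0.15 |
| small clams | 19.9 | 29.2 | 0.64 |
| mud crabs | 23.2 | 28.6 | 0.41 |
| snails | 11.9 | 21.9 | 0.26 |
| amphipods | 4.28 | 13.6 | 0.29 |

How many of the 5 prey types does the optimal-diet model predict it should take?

Profitabilities (E/h, kJ/s): isopods 1.04, mud crabs 0.811, small clams 0.682, snails 0.543, amphipods 0.315. Add prey in this order while the next type's profitability exceeds the intake rate on those already taken.
Rate on top 1: 0.6848. mud crabs: 0.811 > 0.6848 → include.
Rate on top 2: 0.7859. small clams: 0.682 < 0.7859 → exclude; stop.
Optimal diet: isopods, mud crabs — 2 of 5 types.

2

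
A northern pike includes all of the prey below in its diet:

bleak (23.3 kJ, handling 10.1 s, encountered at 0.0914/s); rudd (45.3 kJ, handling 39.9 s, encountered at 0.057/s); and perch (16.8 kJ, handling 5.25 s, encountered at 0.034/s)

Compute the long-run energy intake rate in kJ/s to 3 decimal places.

1.207 kJ/s

Energy encountered per unit search time: 0.0914×23.3 + 0.057×45.3 + 0.034×16.8 = 5.283 kJ/s.
Handling time per unit search time: 0.0914×10.1 + 0.057×39.9 + 0.034×5.25 = 3.376.
Rate = 5.283/(1 + 3.376) = 1.207 kJ/s.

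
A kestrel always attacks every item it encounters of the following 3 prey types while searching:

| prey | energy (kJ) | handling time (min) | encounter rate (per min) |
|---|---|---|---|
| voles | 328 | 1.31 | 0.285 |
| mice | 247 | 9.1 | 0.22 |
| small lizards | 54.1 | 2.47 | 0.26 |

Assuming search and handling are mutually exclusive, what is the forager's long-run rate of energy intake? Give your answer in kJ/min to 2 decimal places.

40.29 kJ/min

Energy encountered per unit search time: 0.285×328 + 0.22×247 + 0.26×54.1 = 161.9 kJ/min.
Handling time per unit search time: 0.285×1.31 + 0.22×9.1 + 0.26×2.47 = 3.018.
Rate = 161.9/(1 + 3.018) = 40.29 kJ/min.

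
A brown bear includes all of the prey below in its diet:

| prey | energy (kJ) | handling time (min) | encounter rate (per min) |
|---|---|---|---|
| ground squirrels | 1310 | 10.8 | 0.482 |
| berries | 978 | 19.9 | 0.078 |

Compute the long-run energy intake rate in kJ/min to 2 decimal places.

91.22 kJ/min

Energy encountered per unit search time: 0.482×1310 + 0.078×978 = 707.7 kJ/min.
Handling time per unit search time: 0.482×10.8 + 0.078×19.9 = 6.758.
Rate = 707.7/(1 + 6.758) = 91.22 kJ/min.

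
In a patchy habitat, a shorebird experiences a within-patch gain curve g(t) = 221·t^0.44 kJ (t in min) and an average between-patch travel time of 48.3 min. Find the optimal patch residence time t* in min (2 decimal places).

37.95 min

Optimal t* satisfies g'(t*) = g(t*)/(T + t*).
g'(t) = 0.44·221·t^-0.56. Setting 0.44·221·t^-0.56 = 221·t^0.44/(48.3+t) gives 0.44(48.3+t) = t, so 0.56·t = 0.44×48.3.
t* = 0.44×48.3/0.56 = 37.95 min.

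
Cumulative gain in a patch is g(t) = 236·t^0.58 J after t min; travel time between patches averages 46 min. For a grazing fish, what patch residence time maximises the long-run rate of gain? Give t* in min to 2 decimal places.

63.52 min

Maximise g(t)/(T+t): set derivative to zero → g'(t)(T+t) = g(t).
g'(t) = 0.58·236·t^-0.42. Setting 0.58·236·t^-0.42 = 236·t^0.58/(46+t) gives 0.58(46+t) = t, so 0.42·t = 0.58×46.
t* = 0.58×46/0.42 = 63.52 min.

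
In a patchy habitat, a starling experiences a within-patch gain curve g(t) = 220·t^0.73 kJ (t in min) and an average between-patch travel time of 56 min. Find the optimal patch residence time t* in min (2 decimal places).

151.41 min

Optimal t* satisfies g'(t*) = g(t*)/(T + t*).
g'(t) = 0.73·220·t^-0.27. Setting 0.73·220·t^-0.27 = 220·t^0.73/(56+t) gives 0.73(56+t) = t, so 0.27·t = 0.73×56.
t* = 0.73×56/0.27 = 151.4 min.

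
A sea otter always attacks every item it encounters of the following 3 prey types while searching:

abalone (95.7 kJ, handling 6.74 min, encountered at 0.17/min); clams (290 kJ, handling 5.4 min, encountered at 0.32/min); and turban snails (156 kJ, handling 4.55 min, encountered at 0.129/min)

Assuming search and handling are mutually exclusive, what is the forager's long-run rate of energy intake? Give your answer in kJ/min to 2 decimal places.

R = (0.17×95.7 + 0.32×290 + 0.129×156) / (1 + 0.17×6.74 + 0.32×5.4 + 0.129×4.55) = 129.2/4.461 = 28.96 kJ/min.

28.96 kJ/min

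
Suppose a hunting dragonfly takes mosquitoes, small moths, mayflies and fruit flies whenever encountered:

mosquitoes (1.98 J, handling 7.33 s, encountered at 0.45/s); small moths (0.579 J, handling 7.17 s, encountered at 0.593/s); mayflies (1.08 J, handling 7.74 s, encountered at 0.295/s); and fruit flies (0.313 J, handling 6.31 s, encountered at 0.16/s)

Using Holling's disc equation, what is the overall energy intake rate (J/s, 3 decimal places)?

0.135 J/s

R = Σλ_iE_i / (1 + Σλ_ih_i)
Numerator: 0.45×1.98 + 0.593×0.579 + 0.295×1.08 + 0.16×0.313 = 1.603
Denominator: 1 + 0.45×7.33 + 0.593×7.17 + 0.295×7.74 + 0.16×6.31 = 11.84
R = 1.603/11.84 = 0.1354 J/s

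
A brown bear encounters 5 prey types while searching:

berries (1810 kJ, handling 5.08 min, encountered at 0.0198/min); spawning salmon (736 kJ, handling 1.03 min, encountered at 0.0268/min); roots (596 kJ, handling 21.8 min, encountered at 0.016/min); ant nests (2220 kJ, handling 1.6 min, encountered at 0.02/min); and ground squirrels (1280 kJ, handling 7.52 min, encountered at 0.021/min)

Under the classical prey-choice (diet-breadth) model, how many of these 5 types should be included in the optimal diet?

4

Rank by E/h (kJ/min): ant nests 1.39e+03, spawning salmon 715, berries 356, ground squirrels 170, roots 27.3. Include each in turn until the next type's E/h falls below the running intake rate.
Rate on top 1: 43.02. spawning salmon: 715 > 43.02 → include.
Rate on top 2: 60.52. berries: 356 > 60.52 → include.
Rate on top 3: 86.16. ground squirrels: 170 > 86.16 → include.
Rate on top 4: 96.23. roots: 27.3 < 96.23 → exclude; stop.
Optimal diet: ant nests, spawning salmon, berries, ground squirrels — 4 of 5 types.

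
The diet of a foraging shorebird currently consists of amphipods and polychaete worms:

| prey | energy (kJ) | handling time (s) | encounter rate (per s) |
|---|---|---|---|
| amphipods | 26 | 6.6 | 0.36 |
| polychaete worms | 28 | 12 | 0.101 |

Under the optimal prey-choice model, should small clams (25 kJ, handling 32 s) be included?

On amphipods and polychaete worms alone, R = ΣλE/(1+Σλh) = 12.19/4.588 = 2.656 kJ/s.
small clams: E/h = 25/32 = 0.7812 kJ/s.
Since 0.7812 < R, time spent handling small clams is better spent searching.

No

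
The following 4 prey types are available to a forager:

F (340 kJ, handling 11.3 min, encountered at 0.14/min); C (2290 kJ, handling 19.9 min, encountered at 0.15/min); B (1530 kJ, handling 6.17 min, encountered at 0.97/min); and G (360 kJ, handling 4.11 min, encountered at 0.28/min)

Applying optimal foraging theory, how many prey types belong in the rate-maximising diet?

Profitabilities (E/h, kJ/min): B 248, C 115, G 87.6, F 30.1. Add prey in this order while the next type's profitability exceeds the intake rate on those already taken.
Rate on top 1: 212.5. C: 115 < 212.5 → exclude; stop.
Optimal diet: B — 1 of 4 types.

1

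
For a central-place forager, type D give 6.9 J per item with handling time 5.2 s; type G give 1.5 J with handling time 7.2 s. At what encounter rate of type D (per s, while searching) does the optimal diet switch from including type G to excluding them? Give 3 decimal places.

0.036 per s

At the threshold, the rate on type D alone equals the profitability of type G: λ·6.9/(1 + λ·5.2) = 1.5/7.2 = 0.2083.
Rearranging, λ(6.9 − 0.2083×5.2) = 0.2083, so λ = 0.2083/5.817 = 0.03582 per s.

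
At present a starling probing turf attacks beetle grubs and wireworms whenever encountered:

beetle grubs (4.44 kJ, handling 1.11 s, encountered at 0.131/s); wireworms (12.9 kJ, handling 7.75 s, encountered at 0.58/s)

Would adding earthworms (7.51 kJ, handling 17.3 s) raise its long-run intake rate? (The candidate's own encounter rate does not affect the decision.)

No

Intake rate on the current diet: R = (0.131×4.44 + 0.58×12.9) / (1 + 0.131×1.11 + 0.58×7.75) = 8.064/5.64 = 1.43 kJ/s.
earthworms: E/h = 7.51/17.3 = 0.4341 kJ/s.
Since 0.4341 < R, time spent handling earthworms is better spent searching.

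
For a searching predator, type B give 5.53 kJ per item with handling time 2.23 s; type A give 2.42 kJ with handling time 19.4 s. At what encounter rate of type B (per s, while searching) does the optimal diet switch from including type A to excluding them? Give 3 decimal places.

0.024 per s

The zero-one rule: include type A iff E₂/h₂ > λE₁/(1+λh₁). Equality gives the switch point.
λE₁h₂ = E₂ + λE₂h₁ ⇒ λ = E₂/(E₁h₂ − E₂h₁) = 2.42/(107.3 − 5.397) = 0.02375 per s.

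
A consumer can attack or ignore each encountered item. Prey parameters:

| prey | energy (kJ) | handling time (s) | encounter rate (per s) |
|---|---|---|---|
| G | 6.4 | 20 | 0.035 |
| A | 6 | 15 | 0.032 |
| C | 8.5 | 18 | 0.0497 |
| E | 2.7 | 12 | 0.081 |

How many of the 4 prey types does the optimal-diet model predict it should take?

3

Profitabilities (E/h, kJ/s): C 0.472, A 0.4, G 0.32, E 0.225. Add prey in this order while the next type's profitability exceeds the intake rate on those already taken.
Rate on top 1: 0.223. A: 0.4 > 0.223 → include.
Rate on top 2: 0.2588. G: 0.32 > 0.2588 → include.
Rate on top 3: 0.2727. E: 0.225 < 0.2727 → exclude; stop.
Optimal diet: C, A, G — 3 of 4 types.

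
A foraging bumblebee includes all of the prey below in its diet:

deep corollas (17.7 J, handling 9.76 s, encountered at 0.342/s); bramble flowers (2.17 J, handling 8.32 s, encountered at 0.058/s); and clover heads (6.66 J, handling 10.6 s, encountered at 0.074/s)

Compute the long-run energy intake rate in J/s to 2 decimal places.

1.19 J/s

Energy encountered per unit search time: 0.342×17.7 + 0.058×2.17 + 0.074×6.66 = 6.672 J/s.
Handling time per unit search time: 0.342×9.76 + 0.058×8.32 + 0.074×10.6 = 4.605.
Rate = 6.672/(1 + 4.605) = 1.19 J/s.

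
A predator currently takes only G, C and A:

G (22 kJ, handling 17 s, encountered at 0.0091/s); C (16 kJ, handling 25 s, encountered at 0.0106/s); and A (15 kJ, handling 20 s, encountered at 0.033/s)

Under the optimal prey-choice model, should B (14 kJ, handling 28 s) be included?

Current rate: (0.0091×22 + 0.0106×16 + 0.033×15)/(1 + 0.0091×17 + 0.0106×25 + 0.033×20) = 0.4158 kJ/s.
B: E/h = 14/28 = 0.5 kJ/s.
Since 0.5 > R, including B increases the long-run rate.

Yes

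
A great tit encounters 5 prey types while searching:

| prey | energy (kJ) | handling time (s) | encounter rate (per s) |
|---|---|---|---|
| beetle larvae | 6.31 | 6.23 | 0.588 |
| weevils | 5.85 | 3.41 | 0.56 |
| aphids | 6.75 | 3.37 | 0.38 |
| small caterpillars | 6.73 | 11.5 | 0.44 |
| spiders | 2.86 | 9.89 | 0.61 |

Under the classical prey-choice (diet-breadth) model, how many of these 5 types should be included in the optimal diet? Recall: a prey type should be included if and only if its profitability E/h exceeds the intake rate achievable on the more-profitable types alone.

Rank by E/h (kJ/s): aphids 2, weevils 1.72, beetle larvae 1.01, small caterpillars 0.585, spiders 0.289. Include each in turn until the next type's E/h falls below the running intake rate.
Rate on top 1: 1.125. weevils: 1.72 > 1.125 → include.
Rate on top 2: 1.394. beetle larvae: 1.01 < 1.394 → exclude; stop.
Optimal diet: aphids, weevils — 2 of 5 types.

2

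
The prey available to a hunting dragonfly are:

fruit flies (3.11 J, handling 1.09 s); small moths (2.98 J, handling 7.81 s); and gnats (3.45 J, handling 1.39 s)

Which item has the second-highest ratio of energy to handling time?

Profitability E/h (J/s): fruit flies = 3.11/1.09 = 2.85, small moths = 2.98/7.81 = 0.382, gnats = 3.45/1.39 = 2.48.
Ranked: fruit flies > gnats > small moths.

gnats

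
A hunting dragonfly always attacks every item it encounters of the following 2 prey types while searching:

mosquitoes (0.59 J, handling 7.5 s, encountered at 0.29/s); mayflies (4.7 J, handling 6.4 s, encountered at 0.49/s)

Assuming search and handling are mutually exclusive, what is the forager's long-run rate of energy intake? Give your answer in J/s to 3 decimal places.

Energy encountered per unit search time: 0.29×0.59 + 0.49×4.7 = 2.474 J/s.
Handling time per unit search time: 0.29×7.5 + 0.49×6.4 = 5.311.
Rate = 2.474/(1 + 5.311) = 0.392 J/s.

0.392 J/s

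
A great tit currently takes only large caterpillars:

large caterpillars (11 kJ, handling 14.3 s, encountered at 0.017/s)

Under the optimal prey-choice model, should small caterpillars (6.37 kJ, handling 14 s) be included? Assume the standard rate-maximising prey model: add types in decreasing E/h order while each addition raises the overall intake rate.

Yes

Intake rate on the current diet: R = (0.017×11) / (1 + 0.017×14.3) = 0.187/1.243 = 0.1504 kJ/s.
small caterpillars: E/h = 6.37/14 = 0.455 kJ/s.
0.455 > 0.1504, so adding small caterpillars raises the average — include it.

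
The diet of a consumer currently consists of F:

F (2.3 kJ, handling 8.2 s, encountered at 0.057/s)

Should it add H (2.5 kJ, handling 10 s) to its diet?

Yes

On F alone, R = ΣλE/(1+Σλh) = 0.1311/1.467 = 0.08934 kJ/s.
H: E/h = 2.5/10 = 0.25 kJ/s.
Since 0.25 > R, including H increases the long-run rate.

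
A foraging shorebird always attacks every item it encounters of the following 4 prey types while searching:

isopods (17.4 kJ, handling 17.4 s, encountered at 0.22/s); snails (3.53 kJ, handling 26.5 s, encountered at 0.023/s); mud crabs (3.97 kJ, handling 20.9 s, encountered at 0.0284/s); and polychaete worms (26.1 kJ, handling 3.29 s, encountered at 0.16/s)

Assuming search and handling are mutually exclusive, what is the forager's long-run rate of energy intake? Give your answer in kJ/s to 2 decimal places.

1.25 kJ/s

Energy encountered per unit search time: 0.22×17.4 + 0.023×3.53 + 0.0284×3.97 + 0.16×26.1 = 8.198 kJ/s.
Handling time per unit search time: 0.22×17.4 + 0.023×26.5 + 0.0284×20.9 + 0.16×3.29 = 5.557.
Rate = 8.198/(1 + 5.557) = 1.25 kJ/s.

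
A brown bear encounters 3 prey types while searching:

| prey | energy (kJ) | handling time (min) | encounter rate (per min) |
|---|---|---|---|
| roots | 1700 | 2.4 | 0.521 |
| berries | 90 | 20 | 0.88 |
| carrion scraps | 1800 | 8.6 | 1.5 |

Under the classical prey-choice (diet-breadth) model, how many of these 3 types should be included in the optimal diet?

Profitabilities (E/h, kJ/min): roots 708, carrion scraps 209, berries 4.5. Add prey in this order while the next type's profitability exceeds the intake rate on those already taken.
Rate on top 1: 393.6. carrion scraps: 209 < 393.6 → exclude; stop.
Optimal diet: roots — 1 of 3 types.

1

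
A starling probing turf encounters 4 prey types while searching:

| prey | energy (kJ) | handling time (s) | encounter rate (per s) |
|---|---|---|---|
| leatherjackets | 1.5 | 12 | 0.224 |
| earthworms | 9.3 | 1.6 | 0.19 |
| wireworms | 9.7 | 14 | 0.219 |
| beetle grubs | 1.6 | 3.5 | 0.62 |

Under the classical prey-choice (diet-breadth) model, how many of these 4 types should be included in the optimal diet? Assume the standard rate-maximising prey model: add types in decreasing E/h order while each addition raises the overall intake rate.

1

E/h in descending order: earthworms 5.81, wireworms 0.693, beetle grubs 0.457, leatherjackets 0.125 kJ/s. The optimal diet is the largest prefix of this list for which every included type satisfies E_i/h_i > R on the types above it.
Rate on top 1: 1.355. wireworms: 0.693 < 1.355 → exclude; stop.
Optimal diet: earthworms — 1 of 4 types.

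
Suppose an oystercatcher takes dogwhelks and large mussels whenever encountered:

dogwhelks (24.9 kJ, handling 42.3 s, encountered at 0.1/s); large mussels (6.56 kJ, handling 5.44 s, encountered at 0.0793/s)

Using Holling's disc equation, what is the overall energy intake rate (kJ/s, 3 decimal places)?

R = Σλ_iE_i / (1 + Σλ_ih_i)
Numerator: 0.1×24.9 + 0.0793×6.56 = 3.01
Denominator: 1 + 0.1×42.3 + 0.0793×5.44 = 5.661
R = 3.01/5.661 = 0.5317 kJ/s

0.532 kJ/s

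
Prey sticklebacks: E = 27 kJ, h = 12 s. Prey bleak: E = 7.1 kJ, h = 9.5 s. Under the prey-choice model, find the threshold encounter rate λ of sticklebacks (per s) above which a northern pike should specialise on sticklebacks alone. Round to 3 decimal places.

0.041 per s

At the threshold, the rate on sticklebacks alone equals the profitability of bleak: λ·27/(1 + λ·12) = 7.1/9.5 = 0.7474.
Rearranging, λ(27 − 0.7474×12) = 0.7474, so λ = 0.7474/18.03 = 0.04145 per s.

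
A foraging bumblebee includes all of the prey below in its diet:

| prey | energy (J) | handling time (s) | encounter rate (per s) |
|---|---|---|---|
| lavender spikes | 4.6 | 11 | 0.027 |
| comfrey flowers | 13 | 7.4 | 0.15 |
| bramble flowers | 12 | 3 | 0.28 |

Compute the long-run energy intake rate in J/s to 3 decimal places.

R = Σλ_iE_i / (1 + Σλ_ih_i)
Numerator: 0.027×4.6 + 0.15×13 + 0.28×12 = 5.434
Denominator: 1 + 0.027×11 + 0.15×7.4 + 0.28×3 = 3.247
R = 5.434/3.247 = 1.674 J/s

1.674 J/s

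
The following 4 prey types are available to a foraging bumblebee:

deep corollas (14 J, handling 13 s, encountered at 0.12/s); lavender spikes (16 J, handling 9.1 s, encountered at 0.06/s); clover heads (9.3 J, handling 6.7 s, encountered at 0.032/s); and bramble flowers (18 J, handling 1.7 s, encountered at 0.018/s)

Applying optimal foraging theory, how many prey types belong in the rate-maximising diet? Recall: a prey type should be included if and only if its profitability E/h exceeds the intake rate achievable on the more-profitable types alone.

4

Profitabilities (E/h, J/s): bramble flowers 10.6, lavender spikes 1.76, clover heads 1.39, deep corollas 1.08. Add prey in this order while the next type's profitability exceeds the intake rate on those already taken.
Rate on top 1: 0.3144. lavender spikes: 1.76 > 0.3144 → include.
Rate on top 2: 0.8144. clover heads: 1.39 > 0.8144 → include.
Rate on top 3: 0.8831. deep corollas: 1.08 > 0.8831 → include.
Optimal diet: bramble flowers, lavender spikes, clover heads, deep corollas — 4 of 4 types.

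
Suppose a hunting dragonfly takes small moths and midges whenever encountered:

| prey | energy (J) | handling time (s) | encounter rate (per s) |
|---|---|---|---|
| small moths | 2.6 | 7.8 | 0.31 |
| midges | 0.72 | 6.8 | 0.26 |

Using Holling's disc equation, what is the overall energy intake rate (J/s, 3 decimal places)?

0.192 J/s

R = (0.31×2.6 + 0.26×0.72) / (1 + 0.31×7.8 + 0.26×6.8) = 0.9932/5.186 = 0.1915 J/s.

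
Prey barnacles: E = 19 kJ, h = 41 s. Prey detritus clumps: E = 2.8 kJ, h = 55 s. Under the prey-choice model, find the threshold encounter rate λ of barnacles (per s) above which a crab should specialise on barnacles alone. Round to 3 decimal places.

0.003 per s

The zero-one rule: include detritus clumps iff E₂/h₂ > λE₁/(1+λh₁). Equality gives the switch point.
λE₁h₂ = E₂ + λE₂h₁ ⇒ λ = E₂/(E₁h₂ − E₂h₁) = 2.8/(1045 − 114.8) = 0.00301 per s.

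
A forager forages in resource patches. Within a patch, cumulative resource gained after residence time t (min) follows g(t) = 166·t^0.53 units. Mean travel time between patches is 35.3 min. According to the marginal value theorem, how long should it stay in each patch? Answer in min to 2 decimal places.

39.81 min

Optimal t* satisfies g'(t*) = g(t*)/(T + t*).
g'(t) = 0.53·166·t^-0.47. Setting 0.53·166·t^-0.47 = 166·t^0.53/(35.3+t) gives 0.53(35.3+t) = t, so 0.47·t = 0.53×35.3.
t* = 0.53×35.3/0.47 = 39.81 min.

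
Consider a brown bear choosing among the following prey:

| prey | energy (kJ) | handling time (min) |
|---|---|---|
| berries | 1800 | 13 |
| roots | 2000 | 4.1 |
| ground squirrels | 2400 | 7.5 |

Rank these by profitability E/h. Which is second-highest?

ground squirrels

In descending order of E/h:
roots: 2000/4.1 = 488 kJ/min
ground squirrels: 2400/7.5 = 320 kJ/min
berries: 1800/13 = 138 kJ/min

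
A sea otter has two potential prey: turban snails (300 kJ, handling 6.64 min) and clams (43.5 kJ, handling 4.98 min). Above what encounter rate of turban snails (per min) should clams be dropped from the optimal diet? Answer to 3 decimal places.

0.036 per min

The zero-one rule: include clams iff E₂/h₂ > λE₁/(1+λh₁). Equality gives the switch point.
λE₁h₂ = E₂ + λE₂h₁ ⇒ λ = E₂/(E₁h₂ − E₂h₁) = 43.5/(1494 − 288.8) = 0.03609 per min.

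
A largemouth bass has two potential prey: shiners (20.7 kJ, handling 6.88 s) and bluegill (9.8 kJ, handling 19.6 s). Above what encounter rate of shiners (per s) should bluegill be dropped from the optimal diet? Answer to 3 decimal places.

Drop bluegill once their profitability E₂/h₂ falls below the rate achievable on shiners alone: E₂/h₂ = λE₁/(1 + λh₁).
Solve for λ: λE₁h₂ = E₂(1 + λh₁) → λ(E₁h₂ − E₂h₁) = E₂ → λ = E₂/(E₁h₂ − E₂h₁).
λ = 9.8/(20.7×19.6 − 9.8×6.88) = 9.8/338.3 = 0.02897 per s.

0.029 per s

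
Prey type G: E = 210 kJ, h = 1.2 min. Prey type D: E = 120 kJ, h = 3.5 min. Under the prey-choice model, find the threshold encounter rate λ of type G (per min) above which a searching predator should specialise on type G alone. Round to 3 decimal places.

0.203 per min

The zero-one rule: include type D iff E₂/h₂ > λE₁/(1+λh₁). Equality gives the switch point.
λE₁h₂ = E₂ + λE₂h₁ ⇒ λ = E₂/(E₁h₂ − E₂h₁) = 120/(735 − 144) = 0.203 per min.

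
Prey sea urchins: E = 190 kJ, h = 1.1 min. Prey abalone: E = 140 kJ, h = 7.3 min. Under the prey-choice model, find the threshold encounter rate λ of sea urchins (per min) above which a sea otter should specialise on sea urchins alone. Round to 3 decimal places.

At the threshold, the rate on sea urchins alone equals the profitability of abalone: λ·190/(1 + λ·1.1) = 140/7.3 = 19.18.
Rearranging, λ(190 − 19.18×1.1) = 19.18, so λ = 19.18/168.9 = 0.1135 per min.

0.114 per min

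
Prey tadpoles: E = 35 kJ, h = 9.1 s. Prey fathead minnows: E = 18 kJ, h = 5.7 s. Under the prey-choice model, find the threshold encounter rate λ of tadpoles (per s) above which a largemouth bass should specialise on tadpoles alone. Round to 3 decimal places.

0.504 per s

The zero-one rule: include fathead minnows iff E₂/h₂ > λE₁/(1+λh₁). Equality gives the switch point.
λE₁h₂ = E₂ + λE₂h₁ ⇒ λ = E₂/(E₁h₂ − E₂h₁) = 18/(199.5 − 163.8) = 0.5042 per s.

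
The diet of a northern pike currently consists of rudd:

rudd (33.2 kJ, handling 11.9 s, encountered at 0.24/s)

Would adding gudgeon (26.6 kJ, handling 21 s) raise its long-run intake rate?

On rudd alone, R = ΣλE/(1+Σλh) = 7.968/3.856 = 2.066 kJ/s.
Profitability of gudgeon: 26.6/21 = 1.267 kJ/s.
1.267 < 2.066, so adding gudgeon would lower the average — exclude it.

No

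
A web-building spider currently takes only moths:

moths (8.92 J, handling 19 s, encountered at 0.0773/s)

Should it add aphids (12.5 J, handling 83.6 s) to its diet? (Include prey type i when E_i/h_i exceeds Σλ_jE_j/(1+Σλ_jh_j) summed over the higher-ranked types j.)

No

Current rate: (0.0773×8.92)/(1 + 0.0773×19) = 0.2793 J/s.
Profitability of aphids: 12.5/83.6 = 0.1495 J/s.
Since 0.1495 < R, time spent handling aphids is better spent searching.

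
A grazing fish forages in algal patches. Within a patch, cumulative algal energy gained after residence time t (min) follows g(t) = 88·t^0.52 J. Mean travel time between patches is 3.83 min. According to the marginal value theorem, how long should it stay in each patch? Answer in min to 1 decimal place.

By the marginal value theorem, leave when the instantaneous gain rate g'(t) equals the habitat-wide average g(t)/(T + t).
g'(t) = 0.52·88·t^-0.48. Setting 0.52·88·t^-0.48 = 88·t^0.52/(3.83+t) gives 0.52(3.83+t) = t, so 0.48·t = 0.52×3.83.
t* = 0.52×3.83/0.48 = 4.149 min.

4.1 min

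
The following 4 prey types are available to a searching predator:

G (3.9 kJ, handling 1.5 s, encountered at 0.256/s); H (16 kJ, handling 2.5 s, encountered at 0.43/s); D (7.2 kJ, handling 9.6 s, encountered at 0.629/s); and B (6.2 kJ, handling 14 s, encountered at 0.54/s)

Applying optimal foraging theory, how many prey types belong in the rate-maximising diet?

1

Rank by E/h (kJ/s): H 6.4, G 2.6, D 0.75, B 0.443. Include each in turn until the next type's E/h falls below the running intake rate.
Rate on top 1: 3.316. G: 2.6 < 3.316 → exclude; stop.
Optimal diet: H — 1 of 4 types.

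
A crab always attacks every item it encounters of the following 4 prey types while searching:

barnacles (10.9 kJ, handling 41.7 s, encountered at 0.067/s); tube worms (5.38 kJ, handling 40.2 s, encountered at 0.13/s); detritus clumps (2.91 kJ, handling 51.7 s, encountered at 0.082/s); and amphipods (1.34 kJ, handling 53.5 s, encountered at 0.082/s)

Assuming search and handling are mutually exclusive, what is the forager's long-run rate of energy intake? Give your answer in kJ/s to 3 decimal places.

0.101 kJ/s

R = (0.067×10.9 + 0.13×5.38 + 0.082×2.91 + 0.082×1.34) / (1 + 0.067×41.7 + 0.13×40.2 + 0.082×51.7 + 0.082×53.5) = 1.778/17.65 = 0.1008 kJ/s.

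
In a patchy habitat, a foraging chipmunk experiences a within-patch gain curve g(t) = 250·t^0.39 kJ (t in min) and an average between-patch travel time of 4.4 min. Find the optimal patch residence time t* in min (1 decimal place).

2.8 min

By the marginal value theorem, leave when the instantaneous gain rate g'(t) equals the habitat-wide average g(t)/(T + t).
g'(t) = 0.39·250·t^-0.61. Setting 0.39·250·t^-0.61 = 250·t^0.39/(4.4+t) gives 0.39(4.4+t) = t, so 0.61·t = 0.39×4.4.
t* = 0.39×4.4/0.61 = 2.813 min.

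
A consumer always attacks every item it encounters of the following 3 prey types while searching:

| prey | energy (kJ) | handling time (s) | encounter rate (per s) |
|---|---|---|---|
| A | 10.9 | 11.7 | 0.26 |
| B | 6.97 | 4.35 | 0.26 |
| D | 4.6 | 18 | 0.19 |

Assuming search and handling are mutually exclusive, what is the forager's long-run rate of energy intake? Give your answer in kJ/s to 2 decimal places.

0.64 kJ/s

R = (0.26×10.9 + 0.26×6.97 + 0.19×4.6) / (1 + 0.26×11.7 + 0.26×4.35 + 0.19×18) = 5.52/8.593 = 0.6424 kJ/s.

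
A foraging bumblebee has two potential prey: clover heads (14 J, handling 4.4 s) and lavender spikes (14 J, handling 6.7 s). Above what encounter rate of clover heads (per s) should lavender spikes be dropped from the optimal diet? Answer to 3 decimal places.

At the threshold, the rate on clover heads alone equals the profitability of lavender spikes: λ·14/(1 + λ·4.4) = 14/6.7 = 2.09.
Rearranging, λ(14 − 2.09×4.4) = 2.09, so λ = 2.09/4.806 = 0.4348 per s.

0.435 per s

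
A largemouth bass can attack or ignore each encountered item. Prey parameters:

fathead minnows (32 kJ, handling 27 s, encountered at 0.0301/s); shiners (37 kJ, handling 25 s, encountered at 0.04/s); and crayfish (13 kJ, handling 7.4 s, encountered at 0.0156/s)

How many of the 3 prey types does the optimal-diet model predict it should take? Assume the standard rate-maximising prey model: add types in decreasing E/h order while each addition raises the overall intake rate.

E/h in descending order: crayfish 1.76, shiners 1.48, fathead minnows 1.19 kJ/s. The optimal diet is the largest prefix of this list for which every included type satisfies E_i/h_i > R on the types above it.
Rate on top 1: 0.1818. shiners: 1.48 > 0.1818 → include.
Rate on top 2: 0.7955. fathead minnows: 1.19 > 0.7955 → include.
Optimal diet: crayfish, shiners, fathead minnows — 3 of 3 types.

3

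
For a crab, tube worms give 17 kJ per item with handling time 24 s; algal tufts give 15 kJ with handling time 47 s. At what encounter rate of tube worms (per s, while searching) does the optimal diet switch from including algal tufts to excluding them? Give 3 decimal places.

0.034 per s

At the threshold, the rate on tube worms alone equals the profitability of algal tufts: λ·17/(1 + λ·24) = 15/47 = 0.3191.
Rearranging, λ(17 − 0.3191×24) = 0.3191, so λ = 0.3191/9.34 = 0.03417 per s.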